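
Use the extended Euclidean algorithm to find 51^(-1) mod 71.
Extended GCD: 51(-32) + 71(23) = 1. So 51^(-1) ≡ -32 ≡ 39 mod 71. Verify: 51 × 39 = 1989 ≡ 1 mod 71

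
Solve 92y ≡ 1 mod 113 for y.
Since 113 is prime, by Fermat 92^(-1) ≡ 92^{111} ≡ 43 mod 113. Verify: 92 × 43 = 3956 ≡ 1 mod 113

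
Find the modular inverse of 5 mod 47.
Since 47 is prime, by Fermat 5^(-1) ≡ 5^{45} ≡ 19 mod 47. Verify: 5 × 19 = 95 ≡ 1 mod 47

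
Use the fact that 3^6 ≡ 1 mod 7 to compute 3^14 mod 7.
By Fermat: 3^{6} ≡ 1 mod 7. 14 = 2×6 + 2. So 3^{14} ≡ 3^{2} ≡ 2 mod 7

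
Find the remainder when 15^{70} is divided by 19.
By Fermat: 15^{18} ≡ 1 (mod 19). 70 = 3×18 + 16. So 15^{70} ≡ 15^{16} ≡ 6 (mod 19)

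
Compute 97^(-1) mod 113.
Since 113 is prime, by Fermat 97^(-1) ≡ 97^{111} ≡ 7 mod 113. Verify: 97 × 7 = 679 ≡ 1 mod 113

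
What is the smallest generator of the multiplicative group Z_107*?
g = 2. For each prime q|106: 2^{53}≡106, 2^{2}≡4, none ≡ 1, so ord_107(2) = 106 and 2 is a primitive root.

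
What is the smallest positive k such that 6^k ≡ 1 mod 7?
Powers of 6 mod 7: 6^1≡6, 6^2≡1. Order = 2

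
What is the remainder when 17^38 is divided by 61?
By repeated squaring mod 61: 17^{1}≡17, 17^{2}≡45, 17^{4}≡12, 17^{8}≡22, 17^{16}≡57, 17^{32}≡16. Then 17^{38} = 17^{32+4+2} ≡ 16 × 12 × 45 ≡ 39 mod 61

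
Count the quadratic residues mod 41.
The squaring map on Z_41* is 2-to-1, so there are (40)/2 = 20 QRs.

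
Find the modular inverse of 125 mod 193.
Since 193 is prime, by Fermat 125^(-1) ≡ 125^{191} ≡ 105 (mod 193). Verify: 125 × 105 = 13125 ≡ 1 (mod 193)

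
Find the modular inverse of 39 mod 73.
Since 73 is prime, by Fermat 39^(-1) ≡ 39^{71} ≡ 15 (mod 73). Verify: 39 × 15 = 585 ≡ 1 (mod 73)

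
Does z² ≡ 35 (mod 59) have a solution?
By Euler's criterion: 35^{29} ≡ 1 (mod 59). Since this equals 1, 35 is a QR.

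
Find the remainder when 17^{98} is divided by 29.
By Fermat: 17^{28} ≡ 1 (mod 29). 98 = 3×28 + 14. So 17^{98} ≡ 17^{14} ≡ 28 (mod 29)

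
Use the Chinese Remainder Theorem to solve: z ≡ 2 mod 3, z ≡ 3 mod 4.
M = 3 × 4 = 12. M₁ = 4, y₁ ≡ 1 mod 3. M₂ = 3, y₂ ≡ 3 mod 4. z = 2×4×1 + 3×3×3 ≡ 11 mod 12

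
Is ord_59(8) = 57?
Powers of 8 mod 59: 8^1≡8, 8^2≡5, 8^3≡40, 8^4≡25, 8^5≡23, 8^6≡7, 8^7≡56, 8^8≡35, 8^9≡44, 8^10≡57, 8^11≡43, 8^12≡49, 8^13≡38, 8^14≡9, 8^15≡13, 8^16≡45, 8^17≡6, 8^18≡48, 8^19≡30, 8^20≡4, 8^21≡32, 8^22≡20, 8^23≡42, 8^24≡41, 8^25≡33, 8^26≡28, 8^27≡47, 8^28≡22, 8^29≡58, 8^30≡51, 8^31≡54, 8^32≡19, 8^33≡34, 8^34≡36, 8^35≡52, 8^36≡3, 8^37≡24, 8^38≡15, 8^39≡2, 8^40≡16, 8^41≡10, 8^42≡21, 8^43≡50, 8^44≡46, 8^45≡14, 8^46≡53, 8^47≡11, 8^48≡29, 8^49≡55, 8^50≡27, 8^51≡39, 8^52≡17, 8^53≡18, 8^54≡26, 8^55≡31, 8^56≡12, 8^57≡37, 8^58≡1. 8^57≡37≢1, so ord ≠ 57. No, the actual order is 58.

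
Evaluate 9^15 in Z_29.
By repeated squaring (mod 29): 9^{1}≡9, 9^{2}≡23, 9^{4}≡7, 9^{8}≡20. Then 9^{15} = 9^{8+4+2+1} ≡ 20 × 7 × 23 × 9 ≡ 9 (mod 29)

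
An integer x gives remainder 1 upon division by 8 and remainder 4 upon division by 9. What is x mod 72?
M = 8 × 9 = 72. M₁ = 9, y₁ ≡ 1 mod 8. M₂ = 8, y₂ ≡ 8 mod 9. x = 1×9×1 + 4×8×8 ≡ 49 mod 72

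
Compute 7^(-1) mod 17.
Since 17 is prime, by Fermat 7^(-1) ≡ 7^{15} ≡ 5 mod 17. Verify: 7 × 5 = 35 ≡ 1 mod 17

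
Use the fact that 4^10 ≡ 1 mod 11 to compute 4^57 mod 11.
By Fermat: 4^{10} ≡ 1 mod 11. 57 = 5×10 + 7. So 4^{57} ≡ 4^{7} ≡ 5 mod 11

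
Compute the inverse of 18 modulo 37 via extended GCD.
Extended GCD: 18(-2) + 37(1) = 1. So 18^(-1) ≡ -2 ≡ 35 (mod 37). Verify: 18 × 35 = 630 ≡ 1 (mod 37)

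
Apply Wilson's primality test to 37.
(36)! mod 37 = 36. Since 36 ≡ -1 mod 37, 37 is prime.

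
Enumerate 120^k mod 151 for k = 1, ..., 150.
120^1, 120^2, ..., 120^{150} mod 151: [120, 55, 107, 5, 147, 124, 82, 25, 131, 16, 108, 125, 51, 80, 87, 21, 104, 98, 133, 105, 67, 37, 61, 72, 33, 34, 3, 58, 14, 19, 15, 139, 70, 95, 75, 91, 48, 22, 73, 2, 89, 110, 63, 10, 143, 97, 13, 50, 111, 32, 65, 99, 102, 9, 23, 42, 57, 45, 115, 59, 134, 74, 122, 144, 66, 68, 6, 116, 28, 38, 30, 127, 140, 39, 150, 31, 96, 44, 146, 4, 27, 69, 126, 20, 135, 43, 26, 100, 71, 64, 130, 47, 53, 18, 46, 84, 114, 90, 79, 118, 117, 148, 93, 137, 132, 136, 12, 81, 56, 76, 60, 103, 129, 78, 149, 62, 41, 88, 141, 8, 54, 138, 101, 40, 119, 86, 52, 49, 142, 128, 109, 94, 106, 36, 92, 17, 77, 29, 7, 85, 83, 145, 35, 123, 113, 121, 24, 11, 112, 1]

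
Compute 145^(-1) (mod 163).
Since 163 is prime, by Fermat 145^(-1) ≡ 145^{161} ≡ 9 (mod 163). Verify: 145 × 9 = 1305 ≡ 1 (mod 163)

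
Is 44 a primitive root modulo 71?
ord_71(44) divides 70. For each prime q|70: 44^{35}≡70, 44^{14}≡57, 44^{10}≡45, none ≡ 1. So 44 has order 70 and is a primitive root mod 71.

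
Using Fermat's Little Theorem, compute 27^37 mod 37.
By Fermat: 27^{36} ≡ 1 mod 37. So 27^{37} = 27^{36} · 27^{1} ≡ 27^{1} ≡ 27 mod 37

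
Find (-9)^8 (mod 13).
By repeated squaring (mod 13): (-9)^{1}≡4, (-9)^{2}≡3, (-9)^{4}≡9, (-9)^{8}≡3. So (-9)^{8} ≡ 3 (mod 13)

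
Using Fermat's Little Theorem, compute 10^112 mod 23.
By Fermat: 10^{22} ≡ 1 (mod 23). 112 = 5×22 + 2. So 10^{112} ≡ 10^{2} ≡ 8 (mod 23)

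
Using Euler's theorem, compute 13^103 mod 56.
By Euler: 13^{24} ≡ 1 mod 56 since gcd(13, 56) = 1. 103 = 4×24 + 7. So 13^{103} ≡ 13^{7} ≡ 13 mod 56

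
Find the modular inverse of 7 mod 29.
Since 29 is prime, by Fermat 7^(-1) ≡ 7^{27} ≡ 25 mod 29. Verify: 7 × 25 = 175 ≡ 1 mod 29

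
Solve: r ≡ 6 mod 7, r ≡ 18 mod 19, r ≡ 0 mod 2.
M = 7 × 19 × 2 = 266. M₁ = 38, y₁ ≡ 5 mod 7. M₂ = 14, y₂ ≡ 15 mod 19. M₃ = 133, y₃ ≡ 1 mod 2. r = 6×38×5 + 18×14×15 + 0×133×1 ≡ 132 mod 266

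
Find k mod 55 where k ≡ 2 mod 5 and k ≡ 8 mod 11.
M = 5 × 11 = 55. M₁ = 11, y₁ ≡ 1 mod 5. M₂ = 5, y₂ ≡ 9 mod 11. k = 2×11×1 + 8×5×9 ≡ 52 mod 55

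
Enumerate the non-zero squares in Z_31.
QRs mod 31: {1, 2, 4, 5, 7, 8, 9, 10, 14, 16, 18, 19, 20, 25, 28}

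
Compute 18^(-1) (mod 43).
Since 43 is prime, by Fermat 18^(-1) ≡ 18^{41} ≡ 12 (mod 43). Verify: 18 × 12 = 216 ≡ 1 (mod 43)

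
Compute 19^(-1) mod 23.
Since 23 is prime, by Fermat 19^(-1) ≡ 19^{21} ≡ 17 mod 23. Verify: 19 × 17 = 323 ≡ 1 mod 23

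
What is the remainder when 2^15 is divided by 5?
Using Fermat: 2^{4} ≡ 1 mod 5. 15 ≡ 3 mod 4. So 2^{15} ≡ 2^{3} ≡ 3 mod 5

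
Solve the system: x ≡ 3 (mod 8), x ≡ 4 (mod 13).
M = 8 × 13 = 104. M₁ = 13, y₁ ≡ 5 (mod 8). M₂ = 8, y₂ ≡ 5 (mod 13). x = 3×13×5 + 4×8×5 ≡ 43 (mod 104)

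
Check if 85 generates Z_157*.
ord_157(85) divides 156. For each prime q|156: 85^{78}≡156, 85^{52}≡144, 85^{12}≡101, none ≡ 1. So 85 has order 156 and is a primitive root mod 157.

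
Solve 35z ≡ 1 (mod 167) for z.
Since 167 is prime, by Fermat 35^(-1) ≡ 35^{165} ≡ 105 (mod 167). Verify: 35 × 105 = 3675 ≡ 1 (mod 167)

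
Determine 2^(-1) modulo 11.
Since 11 is prime, by Fermat 2^(-1) ≡ 2^{9} ≡ 6 (mod 11). Verify: 2 × 6 = 12 ≡ 1 (mod 11)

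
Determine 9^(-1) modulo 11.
Since 11 is prime, by Fermat 9^(-1) ≡ 9^{9} ≡ 5 (mod 11). Verify: 9 × 5 = 45 ≡ 1 (mod 11)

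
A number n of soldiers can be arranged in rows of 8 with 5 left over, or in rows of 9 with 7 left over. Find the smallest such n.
M = 8 × 9 = 72. M₁ = 9, y₁ ≡ 1 (mod 8). M₂ = 8, y₂ ≡ 8 (mod 9). n = 5×9×1 + 7×8×8 ≡ 61 (mod 72)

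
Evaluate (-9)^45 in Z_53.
By repeated squaring (mod 53): (-9)^{1}≡44, (-9)^{2}≡28, (-9)^{4}≡42, (-9)^{8}≡15, (-9)^{16}≡13, (-9)^{32}≡10. Then (-9)^{45} = (-9)^{32+8+4+1} ≡ 10 × 15 × 42 × 44 ≡ 10 (mod 53)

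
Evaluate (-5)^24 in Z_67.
By repeated squaring mod 67: (-5)^{1}≡62, (-5)^{2}≡25, (-5)^{4}≡22, (-5)^{8}≡15, (-5)^{16}≡24. Then (-5)^{24} = (-5)^{16+8} ≡ 24 × 15 ≡ 25 mod 67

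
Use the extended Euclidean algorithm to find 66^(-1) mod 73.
Extended GCD: 66(-21) + 73(19) = 1. So 66^(-1) ≡ -21 ≡ 52 (mod 73). Verify: 66 × 52 = 3432 ≡ 1 (mod 73)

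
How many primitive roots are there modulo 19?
There are φ(19-1) = φ(18) = 6 primitive roots modulo 19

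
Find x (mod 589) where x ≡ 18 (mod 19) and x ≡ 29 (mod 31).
M = 19 × 31 = 589. M₁ = 31, y₁ ≡ 8 (mod 19). M₂ = 19, y₂ ≡ 18 (mod 31). x = 18×31×8 + 29×19×18 ≡ 246 (mod 589)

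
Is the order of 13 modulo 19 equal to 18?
Powers of 13 mod 19: 13^1≡13, 13^2≡17, 13^3≡12, 13^4≡4, 13^5≡14, 13^6≡11, 13^7≡10, 13^8≡16, 13^9≡18, 13^10≡6, 13^11≡2, 13^12≡7, 13^13≡15, 13^14≡5, 13^15≡8, 13^16≡9, 13^17≡3, 13^18≡1. First k with 13^k≡1 is k=18. Yes, ord_19(13) = 18.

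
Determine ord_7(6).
Powers of 6 mod 7: 6^1≡6, 6^2≡1. So the order of 6 is 2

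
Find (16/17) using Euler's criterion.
(16/17) = 16^{8} mod 17 = 1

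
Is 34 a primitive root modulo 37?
34^{9} ≡ 1 (mod 37) and 9 < 36, so ord_37(34) = 9 ≠ 36 and 34 is not a primitive root.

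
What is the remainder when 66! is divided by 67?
By Wilson's theorem, (66)! ≡ -1 ≡ 66 mod 67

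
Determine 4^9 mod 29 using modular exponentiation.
By repeated squaring mod 29: 4^{1}≡4, 4^{2}≡16, 4^{4}≡24, 4^{8}≡25. Then 4^{9} = 4^{8+1} ≡ 25 × 4 ≡ 13 mod 29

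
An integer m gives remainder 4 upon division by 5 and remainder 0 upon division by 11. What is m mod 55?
M = 5 × 11 = 55. M₁ = 11, y₁ ≡ 1 mod 5. M₂ = 5, y₂ ≡ 9 mod 11. m = 4×11×1 + 0×5×9 ≡ 44 mod 55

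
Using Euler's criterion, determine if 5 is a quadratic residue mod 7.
By Euler's criterion: 5^{3} ≡ 6 (mod 7). Since this equals -1 (≡ 6), 5 is not a QR.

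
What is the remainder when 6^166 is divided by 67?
Using Fermat: 6^{66} ≡ 1 (mod 67). 166 ≡ 34 (mod 66). So 6^{166} ≡ 6^{34} ≡ 6 (mod 67)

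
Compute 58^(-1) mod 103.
Since 103 is prime, by Fermat 58^(-1) ≡ 58^{101} ≡ 16 mod 103. Verify: 58 × 16 = 928 ≡ 1 mod 103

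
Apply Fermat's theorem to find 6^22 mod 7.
By Fermat: 6^{6} ≡ 1 mod 7. 22 = 3×6 + 4. So 6^{22} ≡ 6^{4} ≡ 1 mod 7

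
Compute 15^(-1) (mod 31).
Since 31 is prime, by Fermat 15^(-1) ≡ 15^{29} ≡ 29 (mod 31). Verify: 15 × 29 = 435 ≡ 1 (mod 31)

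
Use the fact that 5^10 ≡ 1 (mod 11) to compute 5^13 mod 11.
By Fermat: 5^{10} ≡ 1 (mod 11). So 5^{13} = 5^{10} · 5^{3} ≡ 5^{3} ≡ 4 (mod 11)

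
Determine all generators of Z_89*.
There are φ(88) = 40 primitive roots mod 89: {3, 6, 7, 13, 14, 15, 19, 23, 24, 26, 27, 28, 29, 30, 31, 33, 35, 38, 41, 43, 46, 48, 51, 54, 56, 58, 59, 60, 61, 62, 63, 65, 66, 70, 74, 75, 76, 82, 83, 86}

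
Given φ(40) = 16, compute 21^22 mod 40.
By Euler: 21^{16} ≡ 1 mod 40 since gcd(21, 40) = 1. 22 = 1×16 + 6. So 21^{22} ≡ 21^{6} ≡ 1 mod 40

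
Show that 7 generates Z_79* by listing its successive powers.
7^1, 7^2, ..., 7^{78} mod 79: [7, 49, 27, 31, 59, 18, 47, 13, 12, 5, 35, 8, 56, 76, 58, 11, 77, 65, 60, 25, 17, 40, 43, 64, 53, 55, 69, 9, 63, 46, 6, 42, 57, 4, 28, 38, 29, 45, 78, 72, 30, 52, 48, 20, 61, 32, 66, 67, 74, 44, 71, 23, 3, 21, 68, 2, 14, 19, 54, 62, 39, 36, 15, 26, 24, 10, 70, 16, 33, 73, 37, 22, 75, 51, 41, 50, 34, 1]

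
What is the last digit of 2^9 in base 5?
Using Fermat: 2^{4} ≡ 1 mod 5. 9 ≡ 1 mod 4. So 2^{9} ≡ 2^{1} ≡ 2 mod 5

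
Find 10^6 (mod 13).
By repeated squaring (mod 13): 10^{1}≡10, 10^{2}≡9, 10^{4}≡3. Then 10^{6} = 10^{4+2} ≡ 3 × 9 ≡ 1 (mod 13)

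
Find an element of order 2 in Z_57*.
20 has order 2 mod 57 since 20^{2} ≡ 1 mod 57 and no smaller power works.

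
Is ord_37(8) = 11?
Powers of 8 mod 37: 8^1≡8, 8^2≡27, 8^3≡31, 8^4≡26, 8^5≡23, 8^6≡36, 8^7≡29, 8^8≡10, 8^9≡6, 8^10≡11, 8^11≡14, 8^12≡1. 8^11≡14≢1, so ord ≠ 11. No, the actual order is 12.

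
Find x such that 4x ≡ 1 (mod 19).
Since 19 is prime, by Fermat 4^(-1) ≡ 4^{17} ≡ 5 (mod 19). Verify: 4 × 5 = 20 ≡ 1 (mod 19)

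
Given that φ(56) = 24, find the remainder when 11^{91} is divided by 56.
By Euler: 11^{24} ≡ 1 (mod 56) since gcd(11, 56) = 1. 91 = 3×24 + 19. So 11^{91} ≡ 11^{19} ≡ 11 (mod 56)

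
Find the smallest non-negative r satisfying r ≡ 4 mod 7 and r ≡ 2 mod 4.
M = 7 × 4 = 28. M₁ = 4, y₁ ≡ 2 mod 7. M₂ = 7, y₂ ≡ 3 mod 4. r = 4×4×2 + 2×7×3 ≡ 18 mod 28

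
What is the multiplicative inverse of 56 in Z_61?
Since 61 is prime, by Fermat 56^(-1) ≡ 56^{59} ≡ 12 (mod 61). Verify: 56 × 12 = 672 ≡ 1 (mod 61)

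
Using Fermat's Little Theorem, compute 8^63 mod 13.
By Fermat: 8^{12} ≡ 1 mod 13. 63 = 5×12 + 3. So 8^{63} ≡ 8^{3} ≡ 5 mod 13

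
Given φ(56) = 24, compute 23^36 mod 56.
By Euler: 23^{24} ≡ 1 (mod 56) since gcd(23, 56) = 1. 36 = 1×24 + 12. So 23^{36} ≡ 23^{12} ≡ 1 (mod 56)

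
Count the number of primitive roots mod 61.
A prime p has φ(p-1) primitive roots; here φ(60) = 16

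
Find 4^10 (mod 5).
Using Fermat: 4^{4} ≡ 1 (mod 5). 10 ≡ 2 (mod 4). So 4^{10} ≡ 4^{2} ≡ 1 (mod 5)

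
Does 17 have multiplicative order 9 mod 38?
Powers of 17 mod 38: 17^1≡17, 17^2≡23, 17^3≡11, 17^4≡35, 17^5≡25, 17^6≡7, 17^7≡5, 17^8≡9, 17^9≡1. First k with 17^k≡1 is k=9. Yes, ord_38(17) = 9.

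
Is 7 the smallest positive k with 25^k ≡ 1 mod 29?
Powers of 25 mod 29: 25^1≡25, 25^2≡16, 25^3≡23, 25^4≡24, 25^5≡20, 25^6≡7, 25^7≡1. First k with 25^k≡1 is k=7. Yes, ord_29(25) = 7.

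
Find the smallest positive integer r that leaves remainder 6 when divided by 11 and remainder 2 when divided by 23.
M = 11 × 23 = 253. M₁ = 23, y₁ ≡ 1 mod 11. M₂ = 11, y₂ ≡ 21 mod 23. r = 6×23×1 + 2×11×21 ≡ 94 mod 253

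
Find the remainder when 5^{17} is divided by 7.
By Fermat: 5^{6} ≡ 1 mod 7. 17 = 2×6 + 5. So 5^{17} ≡ 5^{5} ≡ 3 mod 7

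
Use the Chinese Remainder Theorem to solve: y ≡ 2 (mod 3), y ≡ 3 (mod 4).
M = 3 × 4 = 12. M₁ = 4, y₁ ≡ 1 (mod 3). M₂ = 3, y₂ ≡ 3 (mod 4). y = 2×4×1 + 3×3×3 ≡ 11 (mod 12)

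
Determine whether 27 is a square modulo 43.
By Euler's criterion: 27^{21} ≡ 42 (mod 43). Since this equals -1 (≡ 42), 27 is not a QR.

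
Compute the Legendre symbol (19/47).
(19/47) = 19^{23} mod 47 = -1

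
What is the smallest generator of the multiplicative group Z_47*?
g = 5. For each prime q|46: 5^{23}≡46, 5^{2}≡25, none ≡ 1, so ord_47(5) = 46 and 5 is a primitive root.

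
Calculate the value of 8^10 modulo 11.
Using Fermat: 8^{10} ≡ 1 mod 11. 10 ≡ 0 mod 10. So 8^{10} ≡ 8^{0} ≡ 1 mod 11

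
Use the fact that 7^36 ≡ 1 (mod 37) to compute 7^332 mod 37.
By Fermat: 7^{36} ≡ 1 (mod 37). 332 ≡ 8 (mod 36). So 7^{332} ≡ 7^{8} ≡ 16 (mod 37)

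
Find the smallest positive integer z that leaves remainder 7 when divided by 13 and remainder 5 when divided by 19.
M = 13 × 19 = 247. M₁ = 19, y₁ ≡ 11 mod 13. M₂ = 13, y₂ ≡ 3 mod 19. z = 7×19×11 + 5×13×3 ≡ 176 mod 247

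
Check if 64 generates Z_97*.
64^{8} ≡ 1 mod 97 and 8 < 96, so ord_97(64) = 8 ≠ 96 and 64 is not a primitive root.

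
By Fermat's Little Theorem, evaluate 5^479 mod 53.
By Fermat: 5^{52} ≡ 1 (mod 53). 479 ≡ 11 (mod 52). So 5^{479} ≡ 5^{11} ≡ 20 (mod 53)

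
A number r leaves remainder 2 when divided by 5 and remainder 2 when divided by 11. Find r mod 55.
M = 5 × 11 = 55. M₁ = 11, y₁ ≡ 1 mod 5. M₂ = 5, y₂ ≡ 9 mod 11. r = 2×11×1 + 2×5×9 ≡ 2 mod 55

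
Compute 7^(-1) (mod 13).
Since 13 is prime, by Fermat 7^(-1) ≡ 7^{11} ≡ 2 (mod 13). Verify: 7 × 2 = 14 ≡ 1 (mod 13)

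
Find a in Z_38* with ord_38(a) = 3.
7 has order 3 mod 38 since 7^{3} ≡ 1 (mod 38) and no smaller power works.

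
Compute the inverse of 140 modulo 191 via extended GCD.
Extended GCD: 140(-15) + 191(11) = 1. So 140^(-1) ≡ -15 ≡ 176 mod 191. Verify: 140 × 176 = 24640 ≡ 1 mod 191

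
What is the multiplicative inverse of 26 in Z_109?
Since 109 is prime, by Fermat 26^(-1) ≡ 26^{107} ≡ 21 mod 109. Verify: 26 × 21 = 546 ≡ 1 mod 109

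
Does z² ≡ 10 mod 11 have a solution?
By Euler's criterion: 10^{5} ≡ 10 mod 11. Since this equals -1 (≡ 10), 10 is not a QR.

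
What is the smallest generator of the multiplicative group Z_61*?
g = 2. For each prime q|60: 2^{30}≡60, 2^{20}≡47, 2^{12}≡9, none ≡ 1, so ord_61(2) = 60 and 2 is a primitive root.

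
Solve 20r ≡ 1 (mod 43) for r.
Since 43 is prime, by Fermat 20^(-1) ≡ 20^{41} ≡ 28 (mod 43). Verify: 20 × 28 = 560 ≡ 1 (mod 43)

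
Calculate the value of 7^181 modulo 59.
Using Fermat: 7^{58} ≡ 1 mod 59. 181 ≡ 7 mod 58. So 7^{181} ≡ 7^{7} ≡ 21 mod 59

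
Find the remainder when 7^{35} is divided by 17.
By Fermat: 7^{16} ≡ 1 (mod 17). 35 = 2×16 + 3. So 7^{35} ≡ 7^{3} ≡ 3 (mod 17)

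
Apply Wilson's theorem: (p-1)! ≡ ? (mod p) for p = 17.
By Wilson's theorem, (16)! ≡ -1 ≡ 16 (mod 17)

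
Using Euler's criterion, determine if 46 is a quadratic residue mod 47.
By Euler's criterion: 46^{23} ≡ 46 (mod 47). Since this equals -1 (≡ 46), 46 is not a QR.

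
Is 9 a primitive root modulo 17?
9^{8} ≡ 1 mod 17 and 8 < 16, so ord_17(9) = 8 ≠ 16 and 9 is not a primitive root.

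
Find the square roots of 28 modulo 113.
The square roots of 28 mod 113 are 49 and 64. Verify: 49² = 2401 ≡ 28 mod 113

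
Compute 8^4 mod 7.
8^{4} = 4096 ≡ 1 (mod 7)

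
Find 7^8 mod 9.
By repeated squaring mod 9: 7^{1}≡7, 7^{2}≡4, 7^{4}≡7, 7^{8}≡4. So 7^{8} ≡ 4 mod 9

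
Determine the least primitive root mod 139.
g = 2. Powers: [2, 4, 8, 16, 32, 64, 128, 117, 95, ...] generates all 138 non-zero residues.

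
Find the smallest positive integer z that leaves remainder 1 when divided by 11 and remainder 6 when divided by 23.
M = 11 × 23 = 253. M₁ = 23, y₁ ≡ 1 (mod 11). M₂ = 11, y₂ ≡ 21 (mod 23). z = 1×23×1 + 6×11×21 ≡ 144 (mod 253)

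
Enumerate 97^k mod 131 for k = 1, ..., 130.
97^1, 97^2, ..., 97^{130} mod 131: [97, 108, 127, 5, 92, 16, 111, 25, 67, 80, 31, 125, 73, 7, 24, 101, 103, 35, 120, 112, 122, 44, 76, 36, 86, 89, 118, 49, 37, 52, 66, 114, 54, 129, 68, 46, 8, 121, 78, 99, 40, 81, 128, 102, 69, 12, 116, 117, 83, 60, 56, 61, 22, 38, 18, 43, 110, 59, 90, 84, 26, 33, 57, 27, 130, 34, 23, 4, 126, 39, 115, 20, 106, 64, 51, 100, 6, 58, 124, 107, 30, 28, 96, 11, 19, 9, 87, 55, 95, 45, 42, 13, 82, 94, 79, 65, 17, 77, 2, 63, 85, 123, 10, 53, 32, 91, 50, 3, 29, 62, 119, 15, 14, 48, 71, 75, 70, 109, 93, 113, 88, 21, 72, 41, 47, 105, 98, 74, 104, 1]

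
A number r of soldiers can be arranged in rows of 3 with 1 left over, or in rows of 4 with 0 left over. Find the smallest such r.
M = 3 × 4 = 12. M₁ = 4, y₁ ≡ 1 mod 3. M₂ = 3, y₂ ≡ 3 mod 4. r = 1×4×1 + 0×3×3 ≡ 4 mod 12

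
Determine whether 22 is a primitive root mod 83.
ord_83(22) divides 82. For each prime q|82: 22^{41}≡82, 22^{2}≡69, none ≡ 1. So 22 has order 82 and is a primitive root mod 83.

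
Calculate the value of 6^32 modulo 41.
By repeated squaring mod 41: 6^{1}≡6, 6^{2}≡36, 6^{4}≡25, 6^{8}≡10, 6^{16}≡18, 6^{32}≡37. So 6^{32} ≡ 37 mod 41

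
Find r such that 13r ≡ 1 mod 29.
Since 29 is prime, by Fermat 13^(-1) ≡ 13^{27} ≡ 9 mod 29. Verify: 13 × 9 = 117 ≡ 1 mod 29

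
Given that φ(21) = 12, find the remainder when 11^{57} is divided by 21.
By Euler: 11^{12} ≡ 1 (mod 21) since gcd(11, 21) = 1. 57 = 4×12 + 9. So 11^{57} ≡ 11^{9} ≡ 8 (mod 21)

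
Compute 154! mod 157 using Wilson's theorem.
(156)! = (154)! × (155) × (156) ≡ -1 mod 157. So (154)! ≡ -1 × [(156)(155)]^(-1) ≡ 78 mod 157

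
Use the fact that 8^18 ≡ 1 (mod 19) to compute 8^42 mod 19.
By Fermat: 8^{18} ≡ 1 (mod 19). 42 = 2×18 + 6. So 8^{42} ≡ 8^{6} ≡ 1 (mod 19)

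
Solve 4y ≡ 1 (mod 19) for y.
Since 19 is prime, by Fermat 4^(-1) ≡ 4^{17} ≡ 5 (mod 19). Verify: 4 × 5 = 20 ≡ 1 (mod 19)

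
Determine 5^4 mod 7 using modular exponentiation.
5^{4} = 625 ≡ 2 (mod 7)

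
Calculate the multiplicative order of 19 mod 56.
Powers of 19 mod 56: 19^1≡19, 19^2≡25, 19^3≡27, 19^4≡9, 19^5≡3, 19^6≡1. So the order of 19 is 6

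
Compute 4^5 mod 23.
By repeated squaring mod 23: 4^{1}≡4, 4^{2}≡16, 4^{4}≡3. Then 4^{5} = 4^{4+1} ≡ 3 × 4 ≡ 12 mod 23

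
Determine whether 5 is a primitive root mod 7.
ord_7(5) divides 6. For each prime q|6: 5^{3}≡6, 5^{2}≡4, none ≡ 1. So 5 has order 6 and is a primitive root mod 7.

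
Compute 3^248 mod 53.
Using Fermat: 3^{52} ≡ 1 mod 53. 248 ≡ 40 mod 52. So 3^{248} ≡ 3^{40} ≡ 16 mod 53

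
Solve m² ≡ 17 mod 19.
The square roots of 17 mod 19 are 6 and 13. Verify: 6² = 36 ≡ 17 mod 19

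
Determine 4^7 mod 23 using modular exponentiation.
By repeated squaring mod 23: 4^{1}≡4, 4^{2}≡16, 4^{4}≡3. Then 4^{7} = 4^{4+2+1} ≡ 3 × 16 × 4 ≡ 8 mod 23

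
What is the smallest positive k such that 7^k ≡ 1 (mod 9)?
Powers of 7 mod 9: 7^1≡7, 7^2≡4, 7^3≡1. So the order of 7 is 3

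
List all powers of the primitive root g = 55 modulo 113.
55^1, 55^2, ..., 55^{112} mod 113: [55, 87, 39, 111, 3, 52, 35, 4, 107, 9, 43, 105, 12, 95, 27, 16, 89, 36, 59, 81, 48, 41, 108, 64, 17, 31, 10, 98, 79, 51, 93, 30, 68, 11, 40, 53, 90, 91, 33, 7, 46, 44, 47, 99, 21, 25, 19, 28, 71, 63, 75, 57, 84, 100, 76, 112, 58, 26, 74, 2, 110, 61, 78, 109, 6, 104, 70, 8, 101, 18, 86, 97, 24, 77, 54, 32, 65, 72, 5, 49, 96, 82, 103, 15, 34, 62, 20, 83, 45, 102, 73, 60, 23, 22, 80, 106, 67, 69, 66, 14, 92, 88, 94, 85, 42, 50, 38, 56, 29, 13, 37, 1]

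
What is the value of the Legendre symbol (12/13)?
(12/13) = 12^{6} mod 13 = 1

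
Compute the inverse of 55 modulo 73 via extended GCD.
Extended GCD: 55(4) + 73(-3) = 1. So 55^(-1) ≡ 4 (mod 73). Verify: 55 × 4 = 220 ≡ 1 (mod 73)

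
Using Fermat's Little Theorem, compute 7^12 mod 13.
By Fermat's Little Theorem, 7^{12} ≡ 1 (mod 13) since 13 is prime and gcd(7, 13) = 1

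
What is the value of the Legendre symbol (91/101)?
(91/101) = 91^{50} mod 101 = -1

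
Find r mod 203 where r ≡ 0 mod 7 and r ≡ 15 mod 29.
M = 7 × 29 = 203. M₁ = 29, y₁ ≡ 1 mod 7. M₂ = 7, y₂ ≡ 25 mod 29. r = 0×29×1 + 15×7×25 ≡ 189 mod 203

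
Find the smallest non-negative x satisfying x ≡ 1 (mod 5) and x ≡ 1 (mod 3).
M = 5 × 3 = 15. M₁ = 3, y₁ ≡ 2 (mod 5). M₂ = 5, y₂ ≡ 2 (mod 3). x = 1×3×2 + 1×5×2 ≡ 1 (mod 15)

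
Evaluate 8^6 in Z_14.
By repeated squaring (mod 14): 8^{1}≡8, 8^{2}≡8, 8^{4}≡8. Then 8^{6} = 8^{4+2} ≡ 8 × 8 ≡ 8 (mod 14)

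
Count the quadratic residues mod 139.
The squaring map on Z_139* is 2-to-1, so there are (138)/2 = 69 QRs.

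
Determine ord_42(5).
Powers of 5 mod 42: 5^1≡5, 5^2≡25, 5^3≡41, 5^4≡37, 5^5≡17, 5^6≡1. Order = 6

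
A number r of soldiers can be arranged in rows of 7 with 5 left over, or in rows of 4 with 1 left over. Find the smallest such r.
M = 7 × 4 = 28. M₁ = 4, y₁ ≡ 2 (mod 7). M₂ = 7, y₂ ≡ 3 (mod 4). r = 5×4×2 + 1×7×3 ≡ 5 (mod 28)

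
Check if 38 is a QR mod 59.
By Euler's criterion: 38^{29} ≡ 58 mod 59. Since this equals -1 (≡ 58), 38 is not a QR.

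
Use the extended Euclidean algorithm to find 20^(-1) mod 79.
Extended GCD: 20(4) + 79(-1) = 1. So 20^(-1) ≡ 4 mod 79. Verify: 20 × 4 = 80 ≡ 1 mod 79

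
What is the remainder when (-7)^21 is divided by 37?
By repeated squaring mod 37: (-7)^{1}≡30, (-7)^{2}≡12, (-7)^{4}≡33, (-7)^{8}≡16, (-7)^{16}≡34. Then (-7)^{21} = (-7)^{16+4+1} ≡ 34 × 33 × 30 ≡ 27 mod 37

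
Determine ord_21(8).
Powers of 8 mod 21: 8^1≡8, 8^2≡1. So the order of 8 is 2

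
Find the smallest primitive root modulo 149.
g = 2. Powers: [2, 4, 8, 16, 32, 64, 128, 107, 65, ...] generates all 148 non-zero residues.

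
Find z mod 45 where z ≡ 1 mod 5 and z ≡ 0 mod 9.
M = 5 × 9 = 45. M₁ = 9, y₁ ≡ 4 mod 5. M₂ = 5, y₂ ≡ 2 mod 9. z = 1×9×4 + 0×5×2 ≡ 36 mod 45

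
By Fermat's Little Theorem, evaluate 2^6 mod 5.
By Fermat: 2^{4} ≡ 1 mod 5. So 2^{6} = 2^{4} · 2^{2} ≡ 2^{2} ≡ 4 mod 5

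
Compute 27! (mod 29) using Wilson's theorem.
(28)! = (27)! × (28) ≡ -1 (mod 29). So (27)! ≡ -1 × (28)^(-1) ≡ (-1)×(-1) = 1 (mod 29)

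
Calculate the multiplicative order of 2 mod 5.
Powers of 2 mod 5: 2^1≡2, 2^2≡4, 2^3≡3, 2^4≡1. Order = 4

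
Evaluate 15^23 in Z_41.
By repeated squaring mod 41: 15^{1}≡15, 15^{2}≡20, 15^{4}≡31, 15^{8}≡18, 15^{16}≡37. Then 15^{23} = 15^{16+4+2+1} ≡ 37 × 31 × 20 × 15 ≡ 28 mod 41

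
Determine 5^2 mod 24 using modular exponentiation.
5^{2} = 25 ≡ 1 (mod 24)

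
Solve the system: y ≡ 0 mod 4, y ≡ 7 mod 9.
M = 4 × 9 = 36. M₁ = 9, y₁ ≡ 1 mod 4. M₂ = 4, y₂ ≡ 7 mod 9. y = 0×9×1 + 7×4×7 ≡ 16 mod 36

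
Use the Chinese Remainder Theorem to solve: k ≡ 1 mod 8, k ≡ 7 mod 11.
M = 8 × 11 = 88. M₁ = 11, y₁ ≡ 3 mod 8. M₂ = 8, y₂ ≡ 7 mod 11. k = 1×11×3 + 7×8×7 ≡ 73 mod 88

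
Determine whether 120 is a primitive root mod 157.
120^{78} ≡ 1 (mod 157) and 78 < 156, so ord_157(120) = 78 ≠ 156 and 120 is not a primitive root.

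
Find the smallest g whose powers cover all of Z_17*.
g = 3. For each prime q|16: 3^{8}≡16, none ≡ 1, so ord_17(3) = 16 and 3 is a primitive root.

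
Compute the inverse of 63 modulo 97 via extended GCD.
Extended GCD: 63(-20) + 97(13) = 1. So 63^(-1) ≡ -20 ≡ 77 (mod 97). Verify: 63 × 77 = 4851 ≡ 1 (mod 97)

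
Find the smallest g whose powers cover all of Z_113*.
g = 3. For each prime q|112: 3^{56}≡112, 3^{16}≡49, none ≡ 1, so ord_113(3) = 112 and 3 is a primitive root.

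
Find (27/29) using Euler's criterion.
(27/29) = 27^{14} mod 29 = -1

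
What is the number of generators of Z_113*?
A prime p has φ(p-1) primitive roots; here φ(112) = 48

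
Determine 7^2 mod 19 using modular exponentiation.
7^{2} = 49 ≡ 11 (mod 19)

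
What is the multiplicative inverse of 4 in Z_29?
Since 29 is prime, by Fermat 4^(-1) ≡ 4^{27} ≡ 22 (mod 29). Verify: 4 × 22 = 88 ≡ 1 (mod 29)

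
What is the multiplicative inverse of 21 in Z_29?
Since 29 is prime, by Fermat 21^(-1) ≡ 21^{27} ≡ 18 (mod 29). Verify: 21 × 18 = 378 ≡ 1 (mod 29)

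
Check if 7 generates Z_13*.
ord_13(7) divides 12. For each prime q|12: 7^{6}≡12, 7^{4}≡9, none ≡ 1. So 7 has order 12 and is a primitive root mod 13.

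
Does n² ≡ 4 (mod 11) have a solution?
By Euler's criterion: 4^{5} ≡ 1 (mod 11). Since this equals 1, 4 is a QR.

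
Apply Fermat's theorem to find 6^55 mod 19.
By Fermat: 6^{18} ≡ 1 mod 19. 55 = 3×18 + 1. So 6^{55} ≡ 6^{1} ≡ 6 mod 19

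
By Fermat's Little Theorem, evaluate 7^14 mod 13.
By Fermat: 7^{12} ≡ 1 (mod 13). So 7^{14} = 7^{12} · 7^{2} ≡ 7^{2} ≡ 10 (mod 13)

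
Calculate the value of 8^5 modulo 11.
By repeated squaring (mod 11): 8^{1}≡8, 8^{2}≡9, 8^{4}≡4. Then 8^{5} = 8^{4+1} ≡ 4 × 8 ≡ 10 (mod 11)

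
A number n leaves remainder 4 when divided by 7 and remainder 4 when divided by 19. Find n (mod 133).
M = 7 × 19 = 133. M₁ = 19, y₁ ≡ 3 (mod 7). M₂ = 7, y₂ ≡ 11 (mod 19). n = 4×19×3 + 4×7×11 ≡ 4 (mod 133)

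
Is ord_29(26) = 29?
Powers of 26 mod 29: 26^1≡26, 26^2≡9, 26^3≡2, 26^4≡23, 26^5≡18, 26^6≡4, 26^7≡17, 26^8≡7, 26^9≡8, 26^10≡5, 26^11≡14, 26^12≡16, 26^13≡10, 26^14≡28, 26^15≡3, 26^16≡20, 26^17≡27, 26^18≡6, 26^19≡11, 26^20≡25, 26^21≡12, 26^22≡22, 26^23≡21, 26^24≡24, 26^25≡15, 26^26≡13, 26^27≡19, 26^28≡1. Already 26^28≡1, so the order is 28 < 29. No, the actual order is 28.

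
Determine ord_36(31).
Powers of 31 mod 36: 31^1≡31, 31^2≡25, 31^3≡19, 31^4≡13, 31^5≡7, 31^6≡1. So the order of 31 is 6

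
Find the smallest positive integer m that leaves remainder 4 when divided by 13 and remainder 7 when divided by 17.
M = 13 × 17 = 221. M₁ = 17, y₁ ≡ 10 mod 13. M₂ = 13, y₂ ≡ 4 mod 17. m = 4×17×10 + 7×13×4 ≡ 160 mod 221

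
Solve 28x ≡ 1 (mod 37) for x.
Since 37 is prime, by Fermat 28^(-1) ≡ 28^{35} ≡ 4 (mod 37). Verify: 28 × 4 = 112 ≡ 1 (mod 37)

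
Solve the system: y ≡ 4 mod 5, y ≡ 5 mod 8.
M = 5 × 8 = 40. M₁ = 8, y₁ ≡ 2 mod 5. M₂ = 5, y₂ ≡ 5 mod 8. y = 4×8×2 + 5×5×5 ≡ 29 mod 40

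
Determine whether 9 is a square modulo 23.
By Euler's criterion: 9^{11} ≡ 1 mod 23. Since this equals 1, 9 is a QR.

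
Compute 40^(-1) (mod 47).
Since 47 is prime, by Fermat 40^(-1) ≡ 40^{45} ≡ 20 (mod 47). Verify: 40 × 20 = 800 ≡ 1 (mod 47)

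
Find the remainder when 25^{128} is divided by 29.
By Fermat: 25^{28} ≡ 1 (mod 29). 128 = 4×28 + 16. So 25^{128} ≡ 25^{16} ≡ 16 (mod 29)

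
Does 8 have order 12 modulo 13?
8^{4} ≡ 1 mod 13 and 4 < 12, so ord_13(8) = 4 ≠ 12 and 8 is not a primitive root.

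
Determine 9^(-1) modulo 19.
Since 19 is prime, by Fermat 9^(-1) ≡ 9^{17} ≡ 17 mod 19. Verify: 9 × 17 = 153 ≡ 1 mod 19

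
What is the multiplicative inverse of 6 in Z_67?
Since 67 is prime, by Fermat 6^(-1) ≡ 6^{65} ≡ 56 (mod 67). Verify: 6 × 56 = 336 ≡ 1 (mod 67)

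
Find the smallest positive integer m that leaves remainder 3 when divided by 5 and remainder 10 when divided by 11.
M = 5 × 11 = 55. M₁ = 11, y₁ ≡ 1 (mod 5). M₂ = 5, y₂ ≡ 9 (mod 11). m = 3×11×1 + 10×5×9 ≡ 43 (mod 55)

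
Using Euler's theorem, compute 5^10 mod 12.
By Euler: 5^{4} ≡ 1 (mod 12) since gcd(5, 12) = 1. 10 = 2×4 + 2. So 5^{10} ≡ 5^{2} ≡ 1 (mod 12)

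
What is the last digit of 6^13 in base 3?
By repeated squaring (mod 3): 6^{1}≡0, 6^{2}≡0, 6^{4}≡0, 6^{8}≡0. Then 6^{13} = 6^{8+4+1} ≡ 0 × 0 × 0 ≡ 0 (mod 3)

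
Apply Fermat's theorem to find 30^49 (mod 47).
By Fermat: 30^{46} ≡ 1 (mod 47). So 30^{49} = 30^{46} · 30^{3} ≡ 30^{3} ≡ 22 (mod 47)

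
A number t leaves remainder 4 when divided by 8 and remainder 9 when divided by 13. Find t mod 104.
M = 8 × 13 = 104. M₁ = 13, y₁ ≡ 5 mod 8. M₂ = 8, y₂ ≡ 5 mod 13. t = 4×13×5 + 9×8×5 ≡ 100 mod 104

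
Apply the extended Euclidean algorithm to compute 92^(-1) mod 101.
Extended GCD: 92(-45) + 101(41) = 1. So 92^(-1) ≡ -45 ≡ 56 (mod 101). Verify: 92 × 56 = 5152 ≡ 1 (mod 101)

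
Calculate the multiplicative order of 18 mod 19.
Powers of 18 mod 19: 18^1≡18, 18^2≡1. Order = 2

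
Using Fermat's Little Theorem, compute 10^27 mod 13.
By Fermat: 10^{12} ≡ 1 (mod 13). 27 = 2×12 + 3. So 10^{27} ≡ 10^{3} ≡ 12 (mod 13)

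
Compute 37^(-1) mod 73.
Since 73 is prime, by Fermat 37^(-1) ≡ 37^{71} ≡ 2 mod 73. Verify: 37 × 2 = 74 ≡ 1 mod 73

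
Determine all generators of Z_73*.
There are φ(72) = 24 primitive roots mod 73: {5, 11, 13, 14, 15, 20, 26, 28, 29, 31, 33, 34, 39, 40, 42, 44, 45, 47, 53, 58, 59, 60, 62, 68}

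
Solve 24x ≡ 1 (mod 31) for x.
Since 31 is prime, by Fermat 24^(-1) ≡ 24^{29} ≡ 22 (mod 31). Verify: 24 × 22 = 528 ≡ 1 (mod 31)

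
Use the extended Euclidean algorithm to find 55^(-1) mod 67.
Extended GCD: 55(-28) + 67(23) = 1. So 55^(-1) ≡ -28 ≡ 39 (mod 67). Verify: 55 × 39 = 2145 ≡ 1 (mod 67)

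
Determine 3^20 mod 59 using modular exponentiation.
By repeated squaring mod 59: 3^{1}≡3, 3^{2}≡9, 3^{4}≡22, 3^{8}≡12, 3^{16}≡26. Then 3^{20} = 3^{16+4} ≡ 26 × 22 ≡ 41 mod 59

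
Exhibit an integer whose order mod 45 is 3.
16 has order 3 mod 45 since 16^{3} ≡ 1 (mod 45) and no smaller power works.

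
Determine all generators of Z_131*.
There are φ(130) = 48 primitive roots mod 131: {2, 6, 8, 10, 14, 17, 22, 23, 26, 29, 30, 31, 37, 40, 50, 54, 56, 57, 66, 67, 72, 76, 82, 83, 85, 87, 88, 90, 93, 95, 96, 97, 98, 103, 104, 106, 110, 111, 115, 116, 118, 119, 120, 122, 124, 126, 127, 128}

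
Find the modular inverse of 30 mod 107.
Since 107 is prime, by Fermat 30^(-1) ≡ 30^{105} ≡ 25 mod 107. Verify: 30 × 25 = 750 ≡ 1 mod 107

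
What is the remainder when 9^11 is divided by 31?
By repeated squaring mod 31: 9^{1}≡9, 9^{2}≡19, 9^{4}≡20, 9^{8}≡28. Then 9^{11} = 9^{8+2+1} ≡ 28 × 19 × 9 ≡ 14 mod 31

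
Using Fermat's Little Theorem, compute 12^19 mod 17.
By Fermat: 12^{16} ≡ 1 (mod 17). So 12^{19} = 12^{16} · 12^{3} ≡ 12^{3} ≡ 11 (mod 17)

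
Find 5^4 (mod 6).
5^{4} = 625 ≡ 1 (mod 6)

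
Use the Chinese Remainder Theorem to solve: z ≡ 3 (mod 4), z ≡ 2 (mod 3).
M = 4 × 3 = 12. M₁ = 3, y₁ ≡ 3 (mod 4). M₂ = 4, y₂ ≡ 1 (mod 3). z = 3×3×3 + 2×4×1 ≡ 11 (mod 12)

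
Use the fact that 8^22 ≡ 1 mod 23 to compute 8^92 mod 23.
By Fermat: 8^{22} ≡ 1 mod 23. 92 = 4×22 + 4. So 8^{92} ≡ 8^{4} ≡ 2 mod 23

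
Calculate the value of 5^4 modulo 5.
5^{4} = 625 ≡ 0 mod 5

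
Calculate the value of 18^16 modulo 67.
By repeated squaring (mod 67): 18^{1}≡18, 18^{2}≡56, 18^{4}≡54, 18^{8}≡35, 18^{16}≡19. So 18^{16} ≡ 19 (mod 67)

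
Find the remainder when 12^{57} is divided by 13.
By Fermat: 12^{12} ≡ 1 mod 13. 57 = 4×12 + 9. So 12^{57} ≡ 12^{9} ≡ 12 mod 13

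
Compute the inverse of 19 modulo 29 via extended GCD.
Extended GCD: 19(-3) + 29(2) = 1. So 19^(-1) ≡ -3 ≡ 26 mod 29. Verify: 19 × 26 = 494 ≡ 1 mod 29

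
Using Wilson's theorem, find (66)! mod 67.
By Wilson's theorem, (66)! ≡ -1 ≡ 66 mod 67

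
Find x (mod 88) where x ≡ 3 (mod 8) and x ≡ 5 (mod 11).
M = 8 × 11 = 88. M₁ = 11, y₁ ≡ 3 (mod 8). M₂ = 8, y₂ ≡ 7 (mod 11). x = 3×11×3 + 5×8×7 ≡ 27 (mod 88)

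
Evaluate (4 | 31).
(4/31) = 4^{15} mod 31 = 1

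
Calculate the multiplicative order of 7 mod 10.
Powers of 7 mod 10: 7^1≡7, 7^2≡9, 7^3≡3, 7^4≡1. So the order of 7 is 4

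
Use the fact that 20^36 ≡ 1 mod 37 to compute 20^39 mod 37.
By Fermat: 20^{36} ≡ 1 mod 37. So 20^{39} = 20^{36} · 20^{3} ≡ 20^{3} ≡ 8 mod 37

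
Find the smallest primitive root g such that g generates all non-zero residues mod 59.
g = 2. Powers: [2, 4, 8, 16, 32, 5, 10, 20, ...] generates all 58 non-zero residues.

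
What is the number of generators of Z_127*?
Number of primitive roots mod 127 = φ(p-1) = φ(126) = 36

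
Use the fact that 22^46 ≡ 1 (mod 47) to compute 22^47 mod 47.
By Fermat: 22^{46} ≡ 1 (mod 47). So 22^{47} = 22^{46} · 22^{1} ≡ 22^{1} ≡ 22 (mod 47)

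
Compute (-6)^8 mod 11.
By repeated squaring (mod 11): (-6)^{1}≡5, (-6)^{2}≡3, (-6)^{4}≡9, (-6)^{8}≡4. So (-6)^{8} ≡ 4 (mod 11)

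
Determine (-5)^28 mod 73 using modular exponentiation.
By repeated squaring mod 73: (-5)^{1}≡68, (-5)^{2}≡25, (-5)^{4}≡41, (-5)^{8}≡2, (-5)^{16}≡4. Then (-5)^{28} = (-5)^{16+8+4} ≡ 4 × 2 × 41 ≡ 36 mod 73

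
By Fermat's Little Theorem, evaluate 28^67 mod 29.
By Fermat: 28^{28} ≡ 1 mod 29. 67 = 2×28 + 11. So 28^{67} ≡ 28^{11} ≡ 28 mod 29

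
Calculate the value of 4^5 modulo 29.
By repeated squaring (mod 29): 4^{1}≡4, 4^{2}≡16, 4^{4}≡24. Then 4^{5} = 4^{4+1} ≡ 24 × 4 ≡ 9 (mod 29)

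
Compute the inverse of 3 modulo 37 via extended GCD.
Extended GCD: 3(-12) + 37(1) = 1. So 3^(-1) ≡ -12 ≡ 25 mod 37. Verify: 3 × 25 = 75 ≡ 1 mod 37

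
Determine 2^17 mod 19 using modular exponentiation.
By repeated squaring (mod 19): 2^{1}≡2, 2^{2}≡4, 2^{4}≡16, 2^{8}≡9, 2^{16}≡5. Then 2^{17} = 2^{16+1} ≡ 5 × 2 ≡ 10 (mod 19)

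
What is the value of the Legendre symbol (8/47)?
(8/47) = 8^{23} mod 47 = 1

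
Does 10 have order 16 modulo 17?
ord_17(10) divides 16. For each prime q|16: 10^{8}≡16, none ≡ 1. So 10 has order 16 and is a primitive root mod 17.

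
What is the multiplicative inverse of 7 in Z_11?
Since 11 is prime, by Fermat 7^(-1) ≡ 7^{9} ≡ 8 (mod 11). Verify: 7 × 8 = 56 ≡ 1 (mod 11)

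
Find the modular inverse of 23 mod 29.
Since 29 is prime, by Fermat 23^(-1) ≡ 23^{27} ≡ 24 mod 29. Verify: 23 × 24 = 552 ≡ 1 mod 29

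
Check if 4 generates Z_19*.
4^{9} ≡ 1 mod 19 and 9 < 18, so ord_19(4) = 9 ≠ 18 and 4 is not a primitive root.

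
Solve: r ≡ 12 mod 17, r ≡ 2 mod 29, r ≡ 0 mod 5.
M = 17 × 29 × 5 = 2465. M₁ = 145, y₁ ≡ 2 mod 17. M₂ = 85, y₂ ≡ 14 mod 29. M₃ = 493, y₃ ≡ 2 mod 5. r = 12×145×2 + 2×85×14 + 0×493×2 ≡ 930 mod 2465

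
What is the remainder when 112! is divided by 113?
By Wilson's theorem, (112)! ≡ -1 ≡ 112 mod 113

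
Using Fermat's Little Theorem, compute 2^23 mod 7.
By Fermat: 2^{6} ≡ 1 mod 7. 23 = 3×6 + 5. So 2^{23} ≡ 2^{5} ≡ 4 mod 7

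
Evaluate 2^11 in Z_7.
Using Fermat: 2^{6} ≡ 1 (mod 7). 11 ≡ 5 (mod 6). So 2^{11} ≡ 2^{5} ≡ 4 (mod 7)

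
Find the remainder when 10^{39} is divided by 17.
By Fermat: 10^{16} ≡ 1 mod 17. 39 = 2×16 + 7. So 10^{39} ≡ 10^{7} ≡ 5 mod 17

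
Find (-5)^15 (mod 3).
Using Fermat: (-5)^{2} ≡ 1 (mod 3). 15 ≡ 1 (mod 2). So (-5)^{15} ≡ (-5)^{1} ≡ 1 (mod 3)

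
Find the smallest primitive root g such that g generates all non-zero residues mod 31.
g = 3. For each prime q|30: 3^{15}≡30, 3^{10}≡25, 3^{6}≡16, none ≡ 1, so ord_31(3) = 30 and 3 is a primitive root.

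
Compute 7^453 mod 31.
Using Fermat: 7^{30} ≡ 1 (mod 31). 453 ≡ 3 (mod 30). So 7^{453} ≡ 7^{3} ≡ 2 (mod 31)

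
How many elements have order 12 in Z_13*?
There are φ(13-1) = φ(12) = 4 primitive roots modulo 13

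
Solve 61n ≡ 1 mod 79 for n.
Since 79 is prime, by Fermat 61^(-1) ≡ 61^{77} ≡ 57 mod 79. Verify: 61 × 57 = 3477 ≡ 1 mod 79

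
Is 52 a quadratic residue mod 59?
By Euler's criterion: 52^{29} ≡ 58 (mod 59). Since this equals -1 (≡ 58), 52 is not a QR.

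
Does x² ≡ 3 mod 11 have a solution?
By Euler's criterion: 3^{5} ≡ 1 mod 11. Since this equals 1, 3 is a QR.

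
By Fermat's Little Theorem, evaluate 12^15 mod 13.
By Fermat: 12^{12} ≡ 1 (mod 13). So 12^{15} = 12^{12} · 12^{3} ≡ 12^{3} ≡ 12 (mod 13)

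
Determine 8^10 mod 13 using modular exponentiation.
By repeated squaring (mod 13): 8^{1}≡8, 8^{2}≡12, 8^{4}≡1, 8^{8}≡1. Then 8^{10} = 8^{8+2} ≡ 1 × 12 ≡ 12 (mod 13)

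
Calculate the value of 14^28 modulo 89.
By repeated squaring mod 89: 14^{1}≡14, 14^{2}≡18, 14^{4}≡57, 14^{8}≡45, 14^{16}≡67. Then 14^{28} = 14^{16+8+4} ≡ 67 × 45 × 57 ≡ 85 mod 89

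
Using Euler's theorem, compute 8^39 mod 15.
By Euler: 8^{8} ≡ 1 mod 15 since gcd(8, 15) = 1. 39 = 4×8 + 7. So 8^{39} ≡ 8^{7} ≡ 2 mod 15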